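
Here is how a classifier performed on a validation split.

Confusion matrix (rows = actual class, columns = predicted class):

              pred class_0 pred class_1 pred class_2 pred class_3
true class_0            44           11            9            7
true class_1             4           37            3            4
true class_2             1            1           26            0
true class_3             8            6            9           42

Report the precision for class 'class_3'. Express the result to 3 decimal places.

0.792

One-vs-rest for 'class_3': TP = diagonal; FP = other classes predicted 'class_3'; FN = 'class_3' predicted as other.
precision = TP/(TP+FP).
class_3: TP=42, FP=7+4+0=11 → 42/53 = 0.7925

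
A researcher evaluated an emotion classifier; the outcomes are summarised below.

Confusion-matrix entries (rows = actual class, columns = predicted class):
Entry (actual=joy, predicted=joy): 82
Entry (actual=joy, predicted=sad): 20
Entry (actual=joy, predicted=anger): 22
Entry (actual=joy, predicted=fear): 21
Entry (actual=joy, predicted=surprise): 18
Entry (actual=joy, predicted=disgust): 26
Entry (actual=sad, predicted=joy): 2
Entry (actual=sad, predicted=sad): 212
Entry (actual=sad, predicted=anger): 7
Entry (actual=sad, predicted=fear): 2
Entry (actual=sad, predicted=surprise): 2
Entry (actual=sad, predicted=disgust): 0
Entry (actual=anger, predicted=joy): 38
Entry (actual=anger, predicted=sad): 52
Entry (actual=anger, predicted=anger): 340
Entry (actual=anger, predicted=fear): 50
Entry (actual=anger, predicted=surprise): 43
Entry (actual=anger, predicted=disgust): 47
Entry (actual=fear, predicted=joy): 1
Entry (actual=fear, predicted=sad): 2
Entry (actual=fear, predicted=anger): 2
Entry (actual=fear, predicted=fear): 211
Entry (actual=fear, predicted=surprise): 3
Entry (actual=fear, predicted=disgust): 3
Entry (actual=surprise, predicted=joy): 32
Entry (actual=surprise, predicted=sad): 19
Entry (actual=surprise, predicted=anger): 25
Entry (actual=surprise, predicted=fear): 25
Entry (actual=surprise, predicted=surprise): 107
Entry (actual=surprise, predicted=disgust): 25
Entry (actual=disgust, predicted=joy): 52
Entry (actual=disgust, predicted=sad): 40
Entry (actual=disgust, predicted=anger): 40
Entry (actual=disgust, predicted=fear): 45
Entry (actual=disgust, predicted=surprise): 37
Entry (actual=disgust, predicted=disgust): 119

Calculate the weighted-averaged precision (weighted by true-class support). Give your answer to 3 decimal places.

Per-class precision (TP/(TP+FP)):
  joy: TP=82, FP=2+38+1+32+52=125 → 82/207 = 0.3961
  sad: TP=212, FP=20+52+2+19+40=133 → 212/345 = 0.6145
  anger: TP=340, FP=22+7+2+25+40=96 → 340/436 = 0.7798
  fear: TP=211, FP=21+2+50+25+45=143 → 211/354 = 0.5960
  surprise: TP=107, FP=18+2+43+3+37=103 → 107/210 = 0.5095
  disgust: TP=119, FP=26+0+47+3+25=101 → 119/220 = 0.5409
Weighted-precision = Σ (supportᵢ/N)·precisionᵢ with N=1772: (189/1772)·0.3961 + (225/1772)·0.6145 + (570/1772)·0.7798 + (222/1772)·0.5960 + (233/1772)·0.5095 + (333/1772)·0.5409 = 0.614

0.614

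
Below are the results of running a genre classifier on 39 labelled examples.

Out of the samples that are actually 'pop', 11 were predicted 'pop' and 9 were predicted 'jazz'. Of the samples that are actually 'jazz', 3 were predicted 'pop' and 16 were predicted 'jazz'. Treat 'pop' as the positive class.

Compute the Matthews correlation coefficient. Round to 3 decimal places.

MCC = (TP·TN − FP·FN) / √((TP+FP)(TP+FN)(TN+FP)(TN+FN))
Numerator = 11·16 − 3·9 = 149
Denominator = √(14·20·19·25) = √133000 = 364.6917
MCC = 149 / 364.6917 = 0.409

0.409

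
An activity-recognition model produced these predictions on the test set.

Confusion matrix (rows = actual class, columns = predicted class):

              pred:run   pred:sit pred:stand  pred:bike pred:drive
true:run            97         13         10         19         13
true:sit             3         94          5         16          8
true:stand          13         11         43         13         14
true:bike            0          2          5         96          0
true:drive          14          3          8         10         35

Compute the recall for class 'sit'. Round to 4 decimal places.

0.7460

recall = TP/(TP+FN).
sit: TP=94, FN=3+5+16+8=32 → 94/126 = 0.74603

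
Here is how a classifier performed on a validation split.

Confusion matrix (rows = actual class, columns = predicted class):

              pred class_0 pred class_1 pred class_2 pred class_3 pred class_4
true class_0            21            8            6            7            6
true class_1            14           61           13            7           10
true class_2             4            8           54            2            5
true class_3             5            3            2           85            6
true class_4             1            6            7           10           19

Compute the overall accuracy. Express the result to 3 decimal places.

Accuracy = trace / total = (21+61+54+85+19=240) / 370 = 240/370 = 0.649

0.649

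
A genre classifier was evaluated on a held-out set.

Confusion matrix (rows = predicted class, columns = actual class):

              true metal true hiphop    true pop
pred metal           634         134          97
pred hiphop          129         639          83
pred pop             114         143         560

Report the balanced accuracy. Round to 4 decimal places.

Balanced accuracy = mean of per-class recall.
  metal: recall = 634/877 = 0.72292
  hiphop: recall = 639/916 = 0.69760
  pop: recall = 560/740 = 0.75676
Mean = (0.72292 + 0.69760 + 0.75676) / 3 = 0.7258

0.7258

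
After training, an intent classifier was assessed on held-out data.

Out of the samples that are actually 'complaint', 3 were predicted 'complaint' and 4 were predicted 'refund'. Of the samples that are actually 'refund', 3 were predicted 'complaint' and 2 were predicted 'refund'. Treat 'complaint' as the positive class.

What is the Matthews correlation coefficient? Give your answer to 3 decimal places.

-0.169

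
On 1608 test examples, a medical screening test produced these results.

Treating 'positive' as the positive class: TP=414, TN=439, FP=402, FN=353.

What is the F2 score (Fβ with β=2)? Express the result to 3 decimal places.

0.533

Fβ = (1+β²)·TP / ((1+β²)·TP + β²·FN + FP), with β²=4
= 5·414 / (5·414 + 4·353 + 402) = 0.533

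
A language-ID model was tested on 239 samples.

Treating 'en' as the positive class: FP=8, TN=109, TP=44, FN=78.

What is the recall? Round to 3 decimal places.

0.361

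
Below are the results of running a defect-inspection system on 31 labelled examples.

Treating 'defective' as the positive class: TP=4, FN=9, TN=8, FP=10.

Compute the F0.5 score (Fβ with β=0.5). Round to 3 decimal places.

0.290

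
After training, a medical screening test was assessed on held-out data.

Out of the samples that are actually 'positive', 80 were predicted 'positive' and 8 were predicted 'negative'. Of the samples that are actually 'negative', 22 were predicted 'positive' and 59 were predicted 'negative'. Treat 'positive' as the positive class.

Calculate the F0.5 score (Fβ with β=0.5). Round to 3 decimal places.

0.806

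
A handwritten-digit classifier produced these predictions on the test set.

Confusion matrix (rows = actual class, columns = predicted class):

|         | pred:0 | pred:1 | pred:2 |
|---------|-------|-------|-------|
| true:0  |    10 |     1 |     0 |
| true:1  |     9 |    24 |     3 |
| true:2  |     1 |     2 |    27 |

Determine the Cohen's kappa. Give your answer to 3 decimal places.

0.679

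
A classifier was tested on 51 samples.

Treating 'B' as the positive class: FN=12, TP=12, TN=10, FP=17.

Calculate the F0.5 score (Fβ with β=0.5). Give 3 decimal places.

0.429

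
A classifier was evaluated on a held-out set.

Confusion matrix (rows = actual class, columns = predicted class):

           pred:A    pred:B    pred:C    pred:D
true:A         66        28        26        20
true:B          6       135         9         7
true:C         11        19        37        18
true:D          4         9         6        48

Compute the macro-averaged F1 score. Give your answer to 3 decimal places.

0.603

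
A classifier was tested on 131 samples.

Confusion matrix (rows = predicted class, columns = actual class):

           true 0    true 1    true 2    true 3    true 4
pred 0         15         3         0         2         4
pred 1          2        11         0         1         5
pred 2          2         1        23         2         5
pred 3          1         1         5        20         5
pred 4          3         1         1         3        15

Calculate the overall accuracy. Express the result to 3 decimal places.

Accuracy = trace / total = (15+11+23+20+15=84) / 131 = 84/131 = 0.641

0.641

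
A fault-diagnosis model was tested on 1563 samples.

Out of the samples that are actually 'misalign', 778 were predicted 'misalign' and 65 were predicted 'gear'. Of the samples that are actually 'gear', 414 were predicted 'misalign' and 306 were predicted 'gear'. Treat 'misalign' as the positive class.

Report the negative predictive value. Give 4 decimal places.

NPV = TN/(TN+FN) = 306/(306+65) = 0.8248

0.8248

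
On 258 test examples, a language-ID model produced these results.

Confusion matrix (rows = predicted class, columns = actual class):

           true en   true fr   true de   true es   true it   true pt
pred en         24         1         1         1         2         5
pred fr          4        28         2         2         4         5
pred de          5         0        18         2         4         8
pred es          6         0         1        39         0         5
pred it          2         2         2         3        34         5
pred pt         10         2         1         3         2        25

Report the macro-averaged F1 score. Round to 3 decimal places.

0.647

Per-class F1 score (2·TP/(2·TP+FP+FN)):
  en: TP=24, FP=1+1+1+2+5=10, FN=4+5+6+2+10=27 → 48/85 = 0.5647
  fr: TP=28, FP=4+2+2+4+5=17, FN=1+0+0+2+2=5 → 56/78 = 0.7179
  de: TP=18, FP=5+0+2+4+8=19, FN=1+2+1+2+1=7 → 36/62 = 0.5806
  es: TP=39, FP=6+0+1+0+5=12, FN=1+2+2+3+3=11 → 78/101 = 0.7723
  it: TP=34, FP=2+2+2+3+5=14, FN=2+4+4+0+2=12 → 68/94 = 0.7234
  pt: TP=25, FP=10+2+1+3+2=18, FN=5+5+8+5+5=28 → 50/96 = 0.5208
Macro-F1 score = mean = (0.5647 + 0.7179 + 0.5806 + 0.7723 + 0.7234 + 0.5208) / 6 = 0.647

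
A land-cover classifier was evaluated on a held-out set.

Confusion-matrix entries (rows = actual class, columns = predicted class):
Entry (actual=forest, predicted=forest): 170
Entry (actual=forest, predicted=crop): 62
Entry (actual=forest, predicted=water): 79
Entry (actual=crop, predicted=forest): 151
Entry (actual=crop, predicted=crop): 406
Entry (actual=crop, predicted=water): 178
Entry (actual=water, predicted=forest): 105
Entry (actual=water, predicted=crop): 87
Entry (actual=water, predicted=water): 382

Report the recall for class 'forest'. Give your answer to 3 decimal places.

Take TP from the diagonal, FP from the rest of the 'forest' prediction marginal, FN from the rest of the 'forest' actual marginal.
recall = TP/(TP+FN).
forest: TP=170, FN=62+79=141 → 170/311 = 0.5466

0.547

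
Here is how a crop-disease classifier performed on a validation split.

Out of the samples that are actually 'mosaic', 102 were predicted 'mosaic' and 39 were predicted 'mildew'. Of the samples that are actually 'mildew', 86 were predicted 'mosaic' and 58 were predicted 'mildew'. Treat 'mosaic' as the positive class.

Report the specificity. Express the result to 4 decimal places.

0.4028

Specificity = TN/(TN+FP) = 58/(58+86) = 0.4028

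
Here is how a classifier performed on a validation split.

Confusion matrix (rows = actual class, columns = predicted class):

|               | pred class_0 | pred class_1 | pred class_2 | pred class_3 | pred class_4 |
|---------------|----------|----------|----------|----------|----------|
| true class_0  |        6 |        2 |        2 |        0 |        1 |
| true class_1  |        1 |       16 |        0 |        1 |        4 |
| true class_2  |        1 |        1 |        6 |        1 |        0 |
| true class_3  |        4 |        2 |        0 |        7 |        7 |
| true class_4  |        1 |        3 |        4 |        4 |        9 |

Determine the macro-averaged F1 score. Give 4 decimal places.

Per-class F1 score (2·TP/(2·TP+FP+FN)):
  class_0: TP=6, FP=1+1+4+1=7, FN=2+2+0+1=5 → 12/24 = 0.50000
  class_1: TP=16, FP=2+1+2+3=8, FN=1+0+1+4=6 → 32/46 = 0.69565
  class_2: TP=6, FP=2+0+0+4=6, FN=1+1+1+0=3 → 12/21 = 0.57143
  class_3: TP=7, FP=0+1+1+4=6, FN=4+2+0+7=13 → 14/33 = 0.42424
  class_4: TP=9, FP=1+4+0+7=12, FN=1+3+4+4=12 → 18/42 = 0.42857
Macro-F1 score = mean = (0.50000 + 0.69565 + 0.57143 + 0.42424 + 0.42857) / 5 = 0.5240

0.5240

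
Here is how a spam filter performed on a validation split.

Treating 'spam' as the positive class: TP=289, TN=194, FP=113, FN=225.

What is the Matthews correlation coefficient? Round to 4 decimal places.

MCC = (TP·TN − FP·FN) / √((TP+FP)(TP+FN)(TN+FP)(TN+FN))
Numerator = 289·194 − 113·225 = 30641
Denominator = √(402·514·307·419) = √26579179524 = 163031.2225
MCC = 30641 / 163031.2225 = 0.1879

0.1879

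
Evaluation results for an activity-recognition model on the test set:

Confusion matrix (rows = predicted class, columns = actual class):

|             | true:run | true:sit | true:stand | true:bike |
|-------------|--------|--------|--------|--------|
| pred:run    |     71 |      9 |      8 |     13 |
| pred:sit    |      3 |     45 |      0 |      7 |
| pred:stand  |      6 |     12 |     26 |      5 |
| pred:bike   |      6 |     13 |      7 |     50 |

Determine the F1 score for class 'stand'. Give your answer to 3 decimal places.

0.578

One-vs-rest for 'stand': TP = diagonal; FP = other classes predicted 'stand'; FN = 'stand' predicted as other.
F1 score = 2·TP/(2·TP+FP+FN).
stand: TP=26, FP=6+12+5=23, FN=8+0+7=15 → 52/90 = 0.5778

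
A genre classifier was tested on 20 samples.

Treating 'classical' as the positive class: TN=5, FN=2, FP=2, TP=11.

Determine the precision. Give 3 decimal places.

0.846

Precision = TP/(TP+FP) = 11/(11+2) = 11/13 = 0.846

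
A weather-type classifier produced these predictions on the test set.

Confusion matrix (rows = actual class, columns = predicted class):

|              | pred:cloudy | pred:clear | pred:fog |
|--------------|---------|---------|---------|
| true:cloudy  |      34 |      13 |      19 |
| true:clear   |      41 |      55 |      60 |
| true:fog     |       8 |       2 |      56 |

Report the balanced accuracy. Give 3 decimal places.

0.572

Balanced accuracy = mean of per-class recall.
  cloudy: recall = 34/66 = 0.5152
  clear: recall = 55/156 = 0.3526
  fog: recall = 56/66 = 0.8485
Mean = (0.5152 + 0.3526 + 0.8485) / 3 = 0.572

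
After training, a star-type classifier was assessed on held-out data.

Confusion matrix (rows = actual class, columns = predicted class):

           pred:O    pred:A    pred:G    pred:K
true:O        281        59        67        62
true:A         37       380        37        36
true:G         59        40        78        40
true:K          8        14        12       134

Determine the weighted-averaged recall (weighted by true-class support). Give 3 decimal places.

0.650

Per-class recall (TP/(TP+FN)):
  O: TP=281, FN=59+67+62=188 → 281/469 = 0.5991
  A: TP=380, FN=37+37+36=110 → 380/490 = 0.7755
  G: TP=78, FN=59+40+40=139 → 78/217 = 0.3594
  K: TP=134, FN=8+14+12=34 → 134/168 = 0.7976
Weighted-recall = Σ (supportᵢ/N)·recallᵢ with N=1344: (469/1344)·0.5991 + (490/1344)·0.7755 + (217/1344)·0.3594 + (168/1344)·0.7976 = 0.650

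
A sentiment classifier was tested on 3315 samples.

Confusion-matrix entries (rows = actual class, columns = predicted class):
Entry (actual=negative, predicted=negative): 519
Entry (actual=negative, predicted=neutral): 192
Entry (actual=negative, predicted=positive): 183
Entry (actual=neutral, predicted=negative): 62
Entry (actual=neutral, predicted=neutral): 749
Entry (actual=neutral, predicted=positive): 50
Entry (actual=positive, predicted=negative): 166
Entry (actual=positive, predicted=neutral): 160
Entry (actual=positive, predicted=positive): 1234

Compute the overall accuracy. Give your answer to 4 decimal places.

0.7548

Accuracy = trace / total = (519+749+1234=2502) / 3315 = 2502/3315 = 0.7548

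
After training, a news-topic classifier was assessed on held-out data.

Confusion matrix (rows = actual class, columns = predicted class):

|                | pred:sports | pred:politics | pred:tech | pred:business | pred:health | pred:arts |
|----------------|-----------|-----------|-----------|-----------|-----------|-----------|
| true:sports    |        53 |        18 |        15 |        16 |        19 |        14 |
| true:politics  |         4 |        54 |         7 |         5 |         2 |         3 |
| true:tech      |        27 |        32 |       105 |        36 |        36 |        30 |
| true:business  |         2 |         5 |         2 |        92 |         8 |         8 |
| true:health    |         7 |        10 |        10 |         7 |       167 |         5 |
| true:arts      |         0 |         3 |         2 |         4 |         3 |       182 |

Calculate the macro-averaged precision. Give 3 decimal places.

Per-class precision (TP/(TP+FP)):
  sports: TP=53, FP=4+27+2+7+0=40 → 53/93 = 0.5699
  politics: TP=54, FP=18+32+5+10+3=68 → 54/122 = 0.4426
  tech: TP=105, FP=15+7+2+10+2=36 → 105/141 = 0.7447
  business: TP=92, FP=16+5+36+7+4=68 → 92/160 = 0.5750
  health: TP=167, FP=19+2+36+8+3=68 → 167/235 = 0.7106
  arts: TP=182, FP=14+3+30+8+5=60 → 182/242 = 0.7521
Macro-precision = mean = (0.5699 + 0.4426 + 0.7447 + 0.5750 + 0.7106 + 0.7521) / 6 = 0.632

0.632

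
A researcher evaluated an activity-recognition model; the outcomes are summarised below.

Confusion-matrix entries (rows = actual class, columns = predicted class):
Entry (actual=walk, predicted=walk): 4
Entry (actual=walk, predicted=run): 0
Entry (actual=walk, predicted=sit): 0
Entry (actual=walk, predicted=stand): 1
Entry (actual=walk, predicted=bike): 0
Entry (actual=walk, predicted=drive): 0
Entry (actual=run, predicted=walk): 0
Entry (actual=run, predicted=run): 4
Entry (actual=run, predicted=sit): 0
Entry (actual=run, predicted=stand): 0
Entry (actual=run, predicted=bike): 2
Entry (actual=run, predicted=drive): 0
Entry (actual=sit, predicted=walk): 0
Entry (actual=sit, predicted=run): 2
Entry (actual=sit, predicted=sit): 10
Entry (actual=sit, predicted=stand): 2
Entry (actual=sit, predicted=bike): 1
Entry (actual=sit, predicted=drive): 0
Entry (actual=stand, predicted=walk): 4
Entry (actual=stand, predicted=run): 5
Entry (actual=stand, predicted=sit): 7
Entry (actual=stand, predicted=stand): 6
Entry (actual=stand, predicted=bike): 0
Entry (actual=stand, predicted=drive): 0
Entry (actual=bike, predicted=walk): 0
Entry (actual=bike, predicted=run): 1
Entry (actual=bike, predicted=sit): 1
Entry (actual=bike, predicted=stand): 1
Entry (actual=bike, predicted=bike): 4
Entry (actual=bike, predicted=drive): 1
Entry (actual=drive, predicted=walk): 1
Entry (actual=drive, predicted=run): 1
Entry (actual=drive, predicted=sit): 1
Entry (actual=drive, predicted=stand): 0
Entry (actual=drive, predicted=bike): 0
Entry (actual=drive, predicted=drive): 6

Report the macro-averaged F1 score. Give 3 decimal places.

Per-class F1 score (2·TP/(2·TP+FP+FN)):
  walk: TP=4, FP=0+0+4+0+1=5, FN=0+0+1+0+0=1 → 8/14 = 0.5714
  run: TP=4, FP=0+2+5+1+1=9, FN=0+0+0+2+0=2 → 8/19 = 0.4211
  sit: TP=10, FP=0+0+7+1+1=9, FN=0+2+2+1+0=5 → 20/34 = 0.5882
  stand: TP=6, FP=1+0+2+1+0=4, FN=4+5+7+0+0=16 → 12/32 = 0.3750
  bike: TP=4, FP=0+2+1+0+0=3, FN=0+1+1+1+1=4 → 8/15 = 0.5333
  drive: TP=6, FP=0+0+0+0+1=1, FN=1+1+1+0+0=3 → 12/16 = 0.7500
Macro-F1 score = mean = (0.5714 + 0.4211 + 0.5882 + 0.3750 + 0.5333 + 0.7500) / 6 = 0.540

0.540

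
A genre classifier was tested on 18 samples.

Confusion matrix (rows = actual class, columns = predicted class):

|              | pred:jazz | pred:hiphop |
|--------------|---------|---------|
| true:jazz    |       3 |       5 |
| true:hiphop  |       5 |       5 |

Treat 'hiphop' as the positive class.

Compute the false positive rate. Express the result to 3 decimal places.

0.625

FPR = FP/(FP+TN) = 5/(5+3) = 0.625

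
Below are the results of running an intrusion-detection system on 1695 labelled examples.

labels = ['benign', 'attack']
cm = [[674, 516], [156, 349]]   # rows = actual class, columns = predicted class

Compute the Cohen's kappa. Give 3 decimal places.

0.214

Observed agreement pₒ = trace/N = 1023/1695 = 0.6035
Expected agreement pₑ = Σ (rowᵢ·colᵢ)/N² = (1190·830 + 505·865)/1695² = 0.4958
κ = (pₒ − pₑ)/(1 − pₑ) = (0.6035 − 0.4958)/(1 − 0.4958) = 0.214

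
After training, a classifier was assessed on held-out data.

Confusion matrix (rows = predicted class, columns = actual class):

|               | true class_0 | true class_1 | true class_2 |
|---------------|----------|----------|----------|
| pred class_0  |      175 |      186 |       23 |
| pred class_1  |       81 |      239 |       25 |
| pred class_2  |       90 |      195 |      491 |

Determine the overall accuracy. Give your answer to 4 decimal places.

Accuracy = trace / total = (175+239+491=905) / 1505 = 905/1505 = 0.6013

0.6013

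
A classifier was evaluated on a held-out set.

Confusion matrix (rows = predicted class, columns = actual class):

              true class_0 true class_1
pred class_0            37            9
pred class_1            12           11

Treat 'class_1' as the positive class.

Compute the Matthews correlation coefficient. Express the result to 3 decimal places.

MCC = (TP·TN − FP·FN) / √((TP+FP)(TP+FN)(TN+FP)(TN+FN))
Numerator = 11·37 − 12·9 = 299
Denominator = √(23·20·49·46) = √1036840 = 1018.2534
MCC = 299 / 1018.2534 = 0.294

0.294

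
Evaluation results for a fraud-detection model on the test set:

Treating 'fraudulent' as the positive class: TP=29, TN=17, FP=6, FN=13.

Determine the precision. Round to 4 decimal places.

Precision = TP/(TP+FP) = 29/(29+6) = 29/35 = 0.8286

0.8286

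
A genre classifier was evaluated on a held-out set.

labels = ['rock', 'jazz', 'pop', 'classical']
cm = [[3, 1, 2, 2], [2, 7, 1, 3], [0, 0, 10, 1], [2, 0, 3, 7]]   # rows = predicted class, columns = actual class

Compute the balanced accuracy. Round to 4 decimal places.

0.6168

Balanced accuracy = mean of per-class recall.
  rock: recall = 3/7 = 0.42857
  jazz: recall = 7/8 = 0.87500
  pop: recall = 10/16 = 0.62500
  classical: recall = 7/13 = 0.53846
Mean = (0.42857 + 0.87500 + 0.62500 + 0.53846) / 4 = 0.6168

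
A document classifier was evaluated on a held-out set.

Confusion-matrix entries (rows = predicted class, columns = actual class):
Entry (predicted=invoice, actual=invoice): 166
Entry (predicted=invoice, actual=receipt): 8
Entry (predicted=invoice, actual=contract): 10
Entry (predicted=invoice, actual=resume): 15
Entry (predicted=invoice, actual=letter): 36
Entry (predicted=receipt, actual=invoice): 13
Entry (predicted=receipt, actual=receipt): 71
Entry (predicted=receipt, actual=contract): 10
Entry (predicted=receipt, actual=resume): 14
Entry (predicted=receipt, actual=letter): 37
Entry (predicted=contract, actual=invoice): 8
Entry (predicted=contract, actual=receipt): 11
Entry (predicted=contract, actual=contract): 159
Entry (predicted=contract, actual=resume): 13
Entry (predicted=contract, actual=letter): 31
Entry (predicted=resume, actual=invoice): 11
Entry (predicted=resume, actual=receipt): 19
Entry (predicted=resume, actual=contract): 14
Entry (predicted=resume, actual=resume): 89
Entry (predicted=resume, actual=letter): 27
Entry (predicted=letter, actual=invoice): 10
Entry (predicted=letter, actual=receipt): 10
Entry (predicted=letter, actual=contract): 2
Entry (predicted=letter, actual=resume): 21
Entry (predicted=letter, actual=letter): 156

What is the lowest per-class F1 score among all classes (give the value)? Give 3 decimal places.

Per-class F1 score (2·TP/(2·TP+FP+FN)):
  invoice: TP=166, FP=8+10+15+36=69, FN=13+8+11+10=42 → 332/443 = 0.7494
  receipt: TP=71, FP=13+10+14+37=74, FN=8+11+19+10=48 → 142/264 = 0.5379
  contract: TP=159, FP=8+11+13+31=63, FN=10+10+14+2=36 → 318/417 = 0.7626
  resume: TP=89, FP=11+19+14+27=71, FN=15+14+13+21=63 → 178/312 = 0.5705
  letter: TP=156, FP=10+10+2+21=43, FN=36+37+31+27=131 → 312/486 = 0.6420
Lowest is class 'receipt' with F1 score = 0.538.

0.538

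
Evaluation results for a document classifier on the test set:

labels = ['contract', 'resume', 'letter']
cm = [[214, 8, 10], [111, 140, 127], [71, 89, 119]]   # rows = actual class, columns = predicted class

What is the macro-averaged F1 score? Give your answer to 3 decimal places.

0.527

Per-class F1 score (2·TP/(2·TP+FP+FN)):
  contract: TP=214, FP=111+71=182, FN=8+10=18 → 428/628 = 0.6815
  resume: TP=140, FP=8+89=97, FN=111+127=238 → 280/615 = 0.4553
  letter: TP=119, FP=10+127=137, FN=71+89=160 → 238/535 = 0.4449
Macro-F1 score = mean = (0.6815 + 0.4553 + 0.4449) / 3 = 0.527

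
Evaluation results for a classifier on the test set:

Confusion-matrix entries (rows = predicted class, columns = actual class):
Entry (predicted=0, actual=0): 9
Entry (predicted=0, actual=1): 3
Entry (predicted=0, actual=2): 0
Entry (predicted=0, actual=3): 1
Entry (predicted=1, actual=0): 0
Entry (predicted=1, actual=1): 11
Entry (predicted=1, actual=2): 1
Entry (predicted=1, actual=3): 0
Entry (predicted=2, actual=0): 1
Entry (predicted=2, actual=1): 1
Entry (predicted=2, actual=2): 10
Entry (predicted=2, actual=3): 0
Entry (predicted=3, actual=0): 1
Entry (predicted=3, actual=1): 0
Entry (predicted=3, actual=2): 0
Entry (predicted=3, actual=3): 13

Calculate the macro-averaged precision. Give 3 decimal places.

0.843

Per-class precision (TP/(TP+FP)):
  0: TP=9, FP=3+0+1=4 → 9/13 = 0.6923
  1: TP=11, FP=0+1+0=1 → 11/12 = 0.9167
  2: TP=10, FP=1+1+0=2 → 10/12 = 0.8333
  3: TP=13, FP=1+0+0=1 → 13/14 = 0.9286
Macro-precision = mean = (0.6923 + 0.9167 + 0.8333 + 0.9286) / 4 = 0.843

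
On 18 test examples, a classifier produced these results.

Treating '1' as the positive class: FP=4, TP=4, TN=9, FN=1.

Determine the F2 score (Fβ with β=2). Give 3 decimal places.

0.714

Fβ = (1+β²)·TP / ((1+β²)·TP + β²·FN + FP), with β²=4
= 5·4 / (5·4 + 4·1 + 4) = 0.714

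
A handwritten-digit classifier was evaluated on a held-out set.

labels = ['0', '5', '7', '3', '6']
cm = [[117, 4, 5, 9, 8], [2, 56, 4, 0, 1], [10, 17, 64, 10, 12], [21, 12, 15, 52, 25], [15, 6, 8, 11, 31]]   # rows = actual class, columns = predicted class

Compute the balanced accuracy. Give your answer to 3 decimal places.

0.625

Balanced accuracy = mean of per-class recall.
  0: recall = 117/143 = 0.8182
  5: recall = 56/63 = 0.8889
  7: recall = 64/113 = 0.5664
  3: recall = 52/125 = 0.4160
  6: recall = 31/71 = 0.4366
Mean = (0.8182 + 0.8889 + 0.5664 + 0.4160 + 0.4366) / 5 = 0.625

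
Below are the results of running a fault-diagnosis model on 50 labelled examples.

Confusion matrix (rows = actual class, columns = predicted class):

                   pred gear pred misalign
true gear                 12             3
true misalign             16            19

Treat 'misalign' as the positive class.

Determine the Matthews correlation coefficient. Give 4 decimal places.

MCC = (TP·TN − FP·FN) / √((TP+FP)(TP+FN)(TN+FP)(TN+FN))
Numerator = 19·12 − 3·16 = 180
Denominator = √(22·35·15·28) = √323400 = 568.6827
MCC = 180 / 568.6827 = 0.3165

0.3165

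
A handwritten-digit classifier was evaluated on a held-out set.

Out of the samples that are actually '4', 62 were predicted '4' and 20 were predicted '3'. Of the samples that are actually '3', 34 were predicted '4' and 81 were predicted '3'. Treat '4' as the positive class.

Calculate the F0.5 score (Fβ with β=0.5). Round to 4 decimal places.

0.6652

Fβ = (1+β²)·TP / ((1+β²)·TP + β²·FN + FP), with β²=1/4
= 1.25·62 / (1.25·62 + 0.25·20 + 34) = 0.6652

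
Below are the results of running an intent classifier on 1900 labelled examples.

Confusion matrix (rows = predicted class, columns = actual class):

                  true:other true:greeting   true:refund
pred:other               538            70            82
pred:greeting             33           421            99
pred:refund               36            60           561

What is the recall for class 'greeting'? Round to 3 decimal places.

0.764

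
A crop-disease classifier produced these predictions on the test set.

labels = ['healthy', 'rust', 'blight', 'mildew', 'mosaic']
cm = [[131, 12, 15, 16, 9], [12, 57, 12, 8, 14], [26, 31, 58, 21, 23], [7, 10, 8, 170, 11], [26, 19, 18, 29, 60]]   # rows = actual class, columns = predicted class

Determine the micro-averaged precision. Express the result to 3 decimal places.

0.593

Micro-averaging pools counts across classes: ΣTP=476, ΣFP=327, ΣFN=327.
Micro-precision = TP/(TP+FP) on pooled counts = 0.593 (equals overall accuracy in single-label multiclass).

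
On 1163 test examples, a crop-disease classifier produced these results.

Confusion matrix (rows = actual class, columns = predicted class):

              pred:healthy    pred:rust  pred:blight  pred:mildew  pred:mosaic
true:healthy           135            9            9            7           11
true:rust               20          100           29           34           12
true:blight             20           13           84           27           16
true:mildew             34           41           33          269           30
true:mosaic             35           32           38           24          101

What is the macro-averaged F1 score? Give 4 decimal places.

0.5690

Per-class F1 score (2·TP/(2·TP+FP+FN)):
  healthy: TP=135, FP=20+20+34+35=109, FN=9+9+7+11=36 → 270/415 = 0.65060
  rust: TP=100, FP=9+13+41+32=95, FN=20+29+34+12=95 → 200/390 = 0.51282
  blight: TP=84, FP=9+29+33+38=109, FN=20+13+27+16=76 → 168/353 = 0.47592
  mildew: TP=269, FP=7+34+27+24=92, FN=34+41+33+30=138 → 538/768 = 0.70052
  mosaic: TP=101, FP=11+12+16+30=69, FN=35+32+38+24=129 → 202/400 = 0.50500
Macro-F1 score = mean = (0.65060 + 0.51282 + 0.47592 + 0.70052 + 0.50500) / 5 = 0.5690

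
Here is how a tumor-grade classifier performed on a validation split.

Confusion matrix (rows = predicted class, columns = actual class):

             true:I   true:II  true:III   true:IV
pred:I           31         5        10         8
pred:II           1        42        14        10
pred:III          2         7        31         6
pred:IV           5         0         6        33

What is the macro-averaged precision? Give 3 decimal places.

0.656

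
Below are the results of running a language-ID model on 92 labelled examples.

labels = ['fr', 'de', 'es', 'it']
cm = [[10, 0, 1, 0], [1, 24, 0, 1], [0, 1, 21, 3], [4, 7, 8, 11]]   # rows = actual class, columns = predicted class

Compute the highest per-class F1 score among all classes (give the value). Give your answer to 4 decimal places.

0.8276

Per-class F1 score (2·TP/(2·TP+FP+FN)):
  fr: TP=10, FP=1+0+4=5, FN=0+1+0=1 → 20/26 = 0.76923
  de: TP=24, FP=0+1+7=8, FN=1+0+1=2 → 48/58 = 0.82759
  es: TP=21, FP=1+0+8=9, FN=0+1+3=4 → 42/55 = 0.76364
  it: TP=11, FP=0+1+3=4, FN=4+7+8=19 → 22/45 = 0.48889
Highest is class 'de' with F1 score = 0.8276.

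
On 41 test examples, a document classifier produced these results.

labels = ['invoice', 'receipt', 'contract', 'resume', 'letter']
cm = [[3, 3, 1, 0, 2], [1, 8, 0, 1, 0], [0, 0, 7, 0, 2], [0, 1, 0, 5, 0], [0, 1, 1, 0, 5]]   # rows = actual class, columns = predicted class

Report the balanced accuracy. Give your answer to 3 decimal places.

Balanced accuracy = mean of per-class recall.
  invoice: recall = 3/9 = 0.3333
  receipt: recall = 8/10 = 0.8000
  contract: recall = 7/9 = 0.7778
  resume: recall = 5/6 = 0.8333
  letter: recall = 5/7 = 0.7143
Mean = (0.3333 + 0.8000 + 0.7778 + 0.8333 + 0.7143) / 5 = 0.692

0.692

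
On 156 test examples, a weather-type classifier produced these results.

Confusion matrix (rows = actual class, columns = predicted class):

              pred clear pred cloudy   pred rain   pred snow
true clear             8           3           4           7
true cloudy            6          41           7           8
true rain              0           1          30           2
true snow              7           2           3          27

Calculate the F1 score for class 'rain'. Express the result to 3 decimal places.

0.779

One-vs-rest for 'rain': TP = diagonal; FP = other classes predicted 'rain'; FN = 'rain' predicted as other.
F1 score = 2·TP/(2·TP+FP+FN).
rain: TP=30, FP=4+7+3=14, FN=0+1+2=3 → 60/77 = 0.7792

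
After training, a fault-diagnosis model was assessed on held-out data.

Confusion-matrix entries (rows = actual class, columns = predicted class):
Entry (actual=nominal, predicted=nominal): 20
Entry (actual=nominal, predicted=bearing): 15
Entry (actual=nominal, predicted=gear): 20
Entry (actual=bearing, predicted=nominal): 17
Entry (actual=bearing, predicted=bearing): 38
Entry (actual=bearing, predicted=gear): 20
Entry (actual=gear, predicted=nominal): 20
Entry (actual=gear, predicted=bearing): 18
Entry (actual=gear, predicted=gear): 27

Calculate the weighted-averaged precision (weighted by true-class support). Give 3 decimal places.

0.439

Per-class precision (TP/(TP+FP)):
  nominal: TP=20, FP=17+20=37 → 20/57 = 0.3509
  bearing: TP=38, FP=15+18=33 → 38/71 = 0.5352
  gear: TP=27, FP=20+20=40 → 27/67 = 0.4030
Weighted-precision = Σ (supportᵢ/N)·precisionᵢ with N=195: (55/195)·0.3509 + (75/195)·0.5352 + (65/195)·0.4030 = 0.439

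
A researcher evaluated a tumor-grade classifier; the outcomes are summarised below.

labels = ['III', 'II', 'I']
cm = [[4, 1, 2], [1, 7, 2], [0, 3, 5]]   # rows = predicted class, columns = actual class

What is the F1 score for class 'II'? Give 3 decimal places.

Take TP from the diagonal, FP from the rest of the 'II' prediction marginal, FN from the rest of the 'II' actual marginal.
F1 score = 2·TP/(2·TP+FP+FN).
II: TP=7, FP=1+2=3, FN=1+3=4 → 14/21 = 0.6667

0.667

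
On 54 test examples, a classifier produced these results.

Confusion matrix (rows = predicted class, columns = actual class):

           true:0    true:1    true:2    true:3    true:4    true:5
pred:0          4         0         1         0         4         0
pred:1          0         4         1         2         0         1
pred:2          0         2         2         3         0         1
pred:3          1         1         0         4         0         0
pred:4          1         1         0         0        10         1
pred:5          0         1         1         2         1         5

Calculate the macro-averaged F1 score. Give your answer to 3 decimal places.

0.509

Per-class F1 score (2·TP/(2·TP+FP+FN)):
  0: TP=4, FP=0+1+0+4+0=5, FN=0+0+1+1+0=2 → 8/15 = 0.5333
  1: TP=4, FP=0+1+2+0+1=4, FN=0+2+1+1+1=5 → 8/17 = 0.4706
  2: TP=2, FP=0+2+3+0+1=6, FN=1+1+0+0+1=3 → 4/13 = 0.3077
  3: TP=4, FP=1+1+0+0+0=2, FN=0+2+3+0+2=7 → 8/17 = 0.4706
  4: TP=10, FP=1+1+0+0+1=3, FN=4+0+0+0+1=5 → 20/28 = 0.7143
  5: TP=5, FP=0+1+1+2+1=5, FN=0+1+1+0+1=3 → 10/18 = 0.5556
Macro-F1 score = mean = (0.5333 + 0.4706 + 0.3077 + 0.4706 + 0.7143 + 0.5556) / 6 = 0.509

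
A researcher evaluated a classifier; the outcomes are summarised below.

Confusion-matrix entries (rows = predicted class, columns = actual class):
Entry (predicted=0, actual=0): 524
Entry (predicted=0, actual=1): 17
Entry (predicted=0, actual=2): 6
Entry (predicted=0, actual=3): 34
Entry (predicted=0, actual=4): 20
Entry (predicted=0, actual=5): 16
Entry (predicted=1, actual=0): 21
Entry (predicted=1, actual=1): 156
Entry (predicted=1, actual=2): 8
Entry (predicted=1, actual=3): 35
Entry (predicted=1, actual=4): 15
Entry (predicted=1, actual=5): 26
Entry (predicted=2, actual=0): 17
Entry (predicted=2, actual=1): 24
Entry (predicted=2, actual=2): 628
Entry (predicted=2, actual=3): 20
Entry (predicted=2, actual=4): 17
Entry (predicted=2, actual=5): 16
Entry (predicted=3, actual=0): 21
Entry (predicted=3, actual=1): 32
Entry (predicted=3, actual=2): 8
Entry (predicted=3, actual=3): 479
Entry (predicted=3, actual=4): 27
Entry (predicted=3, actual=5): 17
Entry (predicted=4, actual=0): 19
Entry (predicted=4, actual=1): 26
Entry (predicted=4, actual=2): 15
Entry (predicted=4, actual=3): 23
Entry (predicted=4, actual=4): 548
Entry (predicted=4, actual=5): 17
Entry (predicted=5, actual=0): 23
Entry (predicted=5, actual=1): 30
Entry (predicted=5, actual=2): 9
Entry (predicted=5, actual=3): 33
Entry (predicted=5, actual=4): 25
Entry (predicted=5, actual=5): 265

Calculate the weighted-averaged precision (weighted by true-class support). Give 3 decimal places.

0.807

Per-class precision (TP/(TP+FP)):
  0: TP=524, FP=17+6+34+20+16=93 → 524/617 = 0.8493
  1: TP=156, FP=21+8+35+15+26=105 → 156/261 = 0.5977
  2: TP=628, FP=17+24+20+17+16=94 → 628/722 = 0.8698
  3: TP=479, FP=21+32+8+27+17=105 → 479/584 = 0.8202
  4: TP=548, FP=19+26+15+23+17=100 → 548/648 = 0.8457
  5: TP=265, FP=23+30+9+33+25=120 → 265/385 = 0.6883
Weighted-precision = Σ (supportᵢ/N)·precisionᵢ with N=3217: (625/3217)·0.8493 + (285/3217)·0.5977 + (674/3217)·0.8698 + (624/3217)·0.8202 + (652/3217)·0.8457 + (357/3217)·0.6883 = 0.807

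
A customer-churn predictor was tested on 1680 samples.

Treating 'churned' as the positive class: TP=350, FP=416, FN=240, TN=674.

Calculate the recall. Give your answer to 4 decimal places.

0.5932

Recall = TP/(TP+FN) = 350/(350+240) = 350/590 = 0.5932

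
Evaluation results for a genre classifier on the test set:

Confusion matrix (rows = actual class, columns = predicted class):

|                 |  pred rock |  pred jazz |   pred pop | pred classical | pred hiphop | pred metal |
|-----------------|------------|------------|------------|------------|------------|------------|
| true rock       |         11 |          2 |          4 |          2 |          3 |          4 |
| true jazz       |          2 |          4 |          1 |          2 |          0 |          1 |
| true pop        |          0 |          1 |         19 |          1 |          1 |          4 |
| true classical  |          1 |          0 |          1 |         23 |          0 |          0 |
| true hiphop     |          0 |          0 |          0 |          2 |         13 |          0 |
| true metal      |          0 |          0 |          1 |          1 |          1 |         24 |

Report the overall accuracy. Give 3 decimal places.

0.729

Accuracy = trace / total = (11+4+19+23+13+24=94) / 129 = 94/129 = 0.729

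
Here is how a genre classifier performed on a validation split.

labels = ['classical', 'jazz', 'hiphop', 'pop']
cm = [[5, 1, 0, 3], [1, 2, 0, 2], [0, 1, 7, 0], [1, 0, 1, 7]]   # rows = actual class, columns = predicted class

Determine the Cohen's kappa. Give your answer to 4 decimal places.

0.5609

Observed agreement pₒ = trace/N = 21/31 = 0.67742
Expected agreement pₑ = Σ (rowᵢ·colᵢ)/N² = (9·7 + 5·4 + 8·8 + 9·12)/31² = 0.26535
κ = (pₒ − pₑ)/(1 − pₑ) = (0.67742 − 0.26535)/(1 − 0.26535) = 0.5609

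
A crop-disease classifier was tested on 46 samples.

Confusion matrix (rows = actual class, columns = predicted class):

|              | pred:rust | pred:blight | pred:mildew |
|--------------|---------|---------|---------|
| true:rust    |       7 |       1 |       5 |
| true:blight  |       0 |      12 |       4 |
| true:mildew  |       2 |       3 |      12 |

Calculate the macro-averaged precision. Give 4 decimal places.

Per-class precision (TP/(TP+FP)):
  rust: TP=7, FP=0+2=2 → 7/9 = 0.77778
  blight: TP=12, FP=1+3=4 → 12/16 = 0.75000
  mildew: TP=12, FP=5+4=9 → 12/21 = 0.57143
Macro-precision = mean = (0.77778 + 0.75000 + 0.57143) / 3 = 0.6997

0.6997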